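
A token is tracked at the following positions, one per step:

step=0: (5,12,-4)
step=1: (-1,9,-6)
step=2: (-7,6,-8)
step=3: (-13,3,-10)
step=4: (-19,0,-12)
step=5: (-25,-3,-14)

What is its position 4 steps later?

(-49,-15,-22)

The position changes by (-6,-3,-2) every step.
step 6: (-25,-3,-14) + (-6,-3,-2) → (-31,-6,-16)
step 7: (-31,-6,-16) + (-6,-3,-2) → (-37,-9,-18)
step 8: (-37,-9,-18) + (-6,-3,-2) → (-43,-12,-20)
step 9: (-43,-12,-20) + (-6,-3,-2) → (-49,-15,-22)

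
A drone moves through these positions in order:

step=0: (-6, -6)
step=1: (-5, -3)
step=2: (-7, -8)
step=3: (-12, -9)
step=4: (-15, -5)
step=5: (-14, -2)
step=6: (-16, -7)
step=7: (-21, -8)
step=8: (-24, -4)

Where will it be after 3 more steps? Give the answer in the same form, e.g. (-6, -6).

The moves between consecutive positions are (+1, +3), (-2, -5), (-5, -1), (-3, +4), (+1, +3), (-2, -5), (-5, -1), (-3, +4); they repeat the 4-cycle [(+1, +3), (-2, -5), (-5, -1), (-3, +4)].
step 9: apply (+1, +3) → (-23, -1)
step 10: apply (-2, -5) → (-25, -6)
step 11: apply (-5, -1) → (-30, -7)

(-30, -7)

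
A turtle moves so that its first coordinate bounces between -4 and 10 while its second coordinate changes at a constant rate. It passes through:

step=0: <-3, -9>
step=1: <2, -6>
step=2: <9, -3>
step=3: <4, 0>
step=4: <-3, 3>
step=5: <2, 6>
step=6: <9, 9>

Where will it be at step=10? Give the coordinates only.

<9, 21>

The first coordinate travels 7 per step and bounces off the walls at -4 and 10.
  step 7: 9 → 4
  step 8: 4 → -3
  step 9: -3 → 2
  step 10: 2 → 9
The second coordinate changes by +3 each step: at step 10 it is 21.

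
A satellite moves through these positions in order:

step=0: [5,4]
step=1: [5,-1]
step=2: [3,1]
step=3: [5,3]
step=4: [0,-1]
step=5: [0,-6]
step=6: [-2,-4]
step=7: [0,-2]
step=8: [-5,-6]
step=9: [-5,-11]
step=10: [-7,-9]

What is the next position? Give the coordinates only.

Differencing gives [+0,-5], [-2,+2], [+2,+2], [-5,-4], [+0,-5], [-2,+2], [+2,+2], [-5,-4], [+0,-5], [-2,+2]. This is the pattern [+0,-5], [-2,+2], [+2,+2], [-5,-4] repeated.
step 11: apply [+2,+2] → [-5,-7]

[-5,-7]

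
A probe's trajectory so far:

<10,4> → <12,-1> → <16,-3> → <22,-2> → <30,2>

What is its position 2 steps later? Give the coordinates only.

<52,19>

First differences are <+2,-5>, <+4,-2>, <+6,+1>, <+8,+4>; their common second difference is <+2,+3> (constant acceleration).
step 5: <30,2> + <+10,+7> → <40,9>
step 6: <40,9> + <+12,+10> → <52,19>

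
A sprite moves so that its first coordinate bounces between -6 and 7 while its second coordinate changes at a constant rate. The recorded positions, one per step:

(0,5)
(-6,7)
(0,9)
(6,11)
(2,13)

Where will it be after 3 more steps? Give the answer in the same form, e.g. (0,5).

(4,19)

The first coordinate travels 6 per step and bounces off the walls at -6 and 7.
  step 5: 2 → -4
  step 6: -4 → -2
  step 7: -2 → 4
The second coordinate changes by +2 each step: at step 7 it is 19.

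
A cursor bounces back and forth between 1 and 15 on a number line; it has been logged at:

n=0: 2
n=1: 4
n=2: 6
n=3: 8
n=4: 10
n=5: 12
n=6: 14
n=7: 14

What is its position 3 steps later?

8

The value reflects between 1 and 15, moving 2 per step.
  step 8: 14 → 12
  step 9: 12 → 10
  step 10: 10 → 8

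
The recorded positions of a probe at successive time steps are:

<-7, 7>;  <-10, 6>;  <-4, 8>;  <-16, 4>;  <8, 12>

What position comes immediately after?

Consecutive displacements <-3, -1>, <+6, +2>, <-12, -4>, <+24, +8> scale by a factor of -2 each step.
step 5: <8, 12> + <-48, -16> → <-40, -4>

<-40, -4>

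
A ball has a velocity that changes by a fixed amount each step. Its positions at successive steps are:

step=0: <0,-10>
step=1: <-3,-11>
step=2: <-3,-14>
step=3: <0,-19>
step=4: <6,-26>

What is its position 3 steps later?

<42,-59>

First differences are <-3,-1>, <+0,-3>, <+3,-5>, <+6,-7>; their common second difference is <+3,-2> (constant acceleration).
step 5: <6,-26> + <+9,-9> → <15,-35>
step 6: <15,-35> + <+12,-11> → <27,-46>
step 7: <27,-46> + <+15,-13> → <42,-59>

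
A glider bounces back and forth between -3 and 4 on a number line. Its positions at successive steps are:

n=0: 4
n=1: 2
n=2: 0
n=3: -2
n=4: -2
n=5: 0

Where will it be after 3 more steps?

2

The value travels 2 per step and bounces off the walls at -3 and 4.
  step 6: 0 → 2
  step 7: 2 → 4
  step 8: 4 → 2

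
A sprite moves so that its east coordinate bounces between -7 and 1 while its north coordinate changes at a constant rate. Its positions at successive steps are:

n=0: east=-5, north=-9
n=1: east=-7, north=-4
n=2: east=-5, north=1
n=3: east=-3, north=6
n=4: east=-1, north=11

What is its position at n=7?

The east coordinate reflects between -7 and 1, moving 2 per step.
  step 5: -1 → 1
  step 6: 1 → -1
  step 7: -1 → -3
The north coordinate changes by +5 each step: at step 7 it is 26.

east=-3, north=26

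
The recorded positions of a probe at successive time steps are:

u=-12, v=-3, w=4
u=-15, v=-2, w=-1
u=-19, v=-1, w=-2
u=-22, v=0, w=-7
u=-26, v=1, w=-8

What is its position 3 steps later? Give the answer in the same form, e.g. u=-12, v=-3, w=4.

Step-to-step displacements: (-3,+1,-5), (-4,+1,-1), (-3,+1,-5), (-4,+1,-1) — a repeating cycle of length 2.
step 5: apply (-3,+1,-5) → u=-29, v=2, w=-13
step 6: apply (-4,+1,-1) → u=-33, v=3, w=-14
step 7: apply (-3,+1,-5) → u=-36, v=4, w=-19

u=-36, v=4, w=-19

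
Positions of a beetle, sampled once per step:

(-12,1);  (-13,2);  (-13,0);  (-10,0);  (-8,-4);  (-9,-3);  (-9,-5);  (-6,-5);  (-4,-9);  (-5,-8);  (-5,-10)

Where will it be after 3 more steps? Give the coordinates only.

The moves between consecutive positions are (-1,+1), (+0,-2), (+3,+0), (+2,-4), (-1,+1), (+0,-2), (+3,+0), (+2,-4), (-1,+1), (+0,-2); they repeat the 4-cycle [(-1,+1), (+0,-2), (+3,+0), (+2,-4)].
step 11: apply (+3,+0) → (-2,-10)
step 12: apply (+2,-4) → (0,-14)
step 13: apply (-1,+1) → (-1,-13)

(-1,-13)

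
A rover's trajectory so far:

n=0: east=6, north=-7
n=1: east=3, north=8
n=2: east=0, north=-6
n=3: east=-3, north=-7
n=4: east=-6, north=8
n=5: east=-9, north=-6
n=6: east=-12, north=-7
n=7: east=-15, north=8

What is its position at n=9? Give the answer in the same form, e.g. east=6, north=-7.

east=-21, north=-7

The east coordinate changes by -3 each step, so at step 9 it is 6 + 9·(-3) = -21.
The north coordinate repeats the cycle [-7, 8, -6] with period 3; step 9 mod 3 = 0, giving -7.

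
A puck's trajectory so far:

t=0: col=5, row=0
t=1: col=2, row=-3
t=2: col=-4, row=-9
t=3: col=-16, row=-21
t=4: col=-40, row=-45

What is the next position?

col=-88, row=-93

Consecutive displacements (-3,-3), (-6,-6), (-12,-12), (-24,-24) scale by a factor of 2 each step.
step 5: col=-40, row=-45 + (-48,-48) → col=-88, row=-93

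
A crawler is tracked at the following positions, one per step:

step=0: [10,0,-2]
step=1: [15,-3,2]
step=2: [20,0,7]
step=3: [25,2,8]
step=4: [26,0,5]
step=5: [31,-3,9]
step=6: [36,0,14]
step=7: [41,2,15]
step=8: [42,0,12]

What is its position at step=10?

The moves between consecutive positions are [+5,-3,+4], [+5,+3,+5], [+5,+2,+1], [+1,-2,-3], [+5,-3,+4], [+5,+3,+5], [+5,+2,+1], [+1,-2,-3]; they repeat the 4-cycle [[+5,-3,+4], [+5,+3,+5], [+5,+2,+1], [+1,-2,-3]].
step 9: apply [+5,-3,+4] → [47,-3,16]
step 10: apply [+5,+3,+5] → [52,0,21]

[52,0,21]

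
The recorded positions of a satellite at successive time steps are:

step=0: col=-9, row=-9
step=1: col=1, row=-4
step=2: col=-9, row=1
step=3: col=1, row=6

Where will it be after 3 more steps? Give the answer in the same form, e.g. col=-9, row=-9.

col=-9, row=21

The col coordinate repeats the cycle [-9, 1] with period 2; step 6 mod 2 = 0, giving -9.
The row coordinate changes by +5 each step, so at step 6 it is -9 + 6·(5) = 21.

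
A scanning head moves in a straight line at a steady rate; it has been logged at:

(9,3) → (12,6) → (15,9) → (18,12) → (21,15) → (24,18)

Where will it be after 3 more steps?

Constant displacement of (+3,+3) per step.
step 6: (24,18) + (+3,+3) → (27,21)
step 7: (27,21) + (+3,+3) → (30,24)
step 8: (30,24) + (+3,+3) → (33,27)

(33,27)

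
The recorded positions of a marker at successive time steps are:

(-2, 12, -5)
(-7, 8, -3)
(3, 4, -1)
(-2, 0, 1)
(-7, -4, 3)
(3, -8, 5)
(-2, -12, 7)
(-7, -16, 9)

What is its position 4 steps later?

First: cycles through -2, -7, 3 every 3 steps. Step 11 lands at position 2 of the cycle → 3.
Second: linear, -4 per step → -32 at step 11.
Third: linear, +2 per step → 17 at step 11.

(3, -32, 17)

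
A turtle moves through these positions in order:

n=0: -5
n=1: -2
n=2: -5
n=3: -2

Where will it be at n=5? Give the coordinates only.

-2

Consecutive displacements +3, -3, +3 scale by a factor of -1 each step.
step 4: -2 − 3 → -5
step 5: -5 + 3 → -2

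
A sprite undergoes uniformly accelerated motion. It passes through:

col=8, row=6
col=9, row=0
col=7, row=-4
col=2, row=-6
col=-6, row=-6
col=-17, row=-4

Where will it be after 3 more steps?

col=-68, row=14

First differences are (+1,-6), (-2,-4), (-5,-2), (-8,+0), (-11,+2); their common second difference is (-3,+2) (constant acceleration).
step 6: col=-17, row=-4 + (-14,+4) → col=-31, row=0
step 7: col=-31, row=0 + (-17,+6) → col=-48, row=6
step 8: col=-48, row=6 + (-20,+8) → col=-68, row=14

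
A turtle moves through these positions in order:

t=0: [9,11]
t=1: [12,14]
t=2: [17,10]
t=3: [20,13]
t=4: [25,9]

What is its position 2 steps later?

[33,8]

The moves between consecutive positions are [+3,+3], [+5,-4], [+3,+3], [+5,-4]; they repeat the 2-cycle [[+3,+3], [+5,-4]].
step 5: apply [+3,+3] → [28,12]
step 6: apply [+5,-4] → [33,8]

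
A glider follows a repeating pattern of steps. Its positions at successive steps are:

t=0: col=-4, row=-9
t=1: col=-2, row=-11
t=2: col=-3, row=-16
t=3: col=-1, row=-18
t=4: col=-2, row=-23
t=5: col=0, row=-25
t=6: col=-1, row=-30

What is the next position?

col=1, row=-32

Differencing gives (+2, -2), (-1, -5), (+2, -2), (-1, -5), (+2, -2), (-1, -5). This is the pattern (+2, -2), (-1, -5) repeated.
step 7: apply (+2, -2) → col=1, row=-32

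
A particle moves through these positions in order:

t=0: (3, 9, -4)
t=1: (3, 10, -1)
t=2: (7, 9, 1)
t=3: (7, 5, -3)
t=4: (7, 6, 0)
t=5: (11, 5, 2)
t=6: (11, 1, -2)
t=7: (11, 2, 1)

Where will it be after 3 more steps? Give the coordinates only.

(15, -2, 2)

Step-to-step displacements: (+0, +1, +3), (+4, -1, +2), (+0, -4, -4), (+0, +1, +3), (+4, -1, +2), (+0, -4, -4), (+0, +1, +3) — a repeating cycle of length 3.
step 8: apply (+4, -1, +2) → (15, 1, 3)
step 9: apply (+0, -4, -4) → (15, -3, -1)
step 10: apply (+0, +1, +3) → (15, -2, 2)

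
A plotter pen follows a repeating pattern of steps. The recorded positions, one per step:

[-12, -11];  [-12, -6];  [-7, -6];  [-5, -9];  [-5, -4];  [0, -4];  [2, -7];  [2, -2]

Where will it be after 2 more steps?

Differencing gives [+0, +5], [+5, +0], [+2, -3], [+0, +5], [+5, +0], [+2, -3], [+0, +5]. This is the pattern [+0, +5], [+5, +0], [+2, -3] repeated.
step 8: apply [+5, +0] → [7, -2]
step 9: apply [+2, -3] → [9, -5]

[9, -5]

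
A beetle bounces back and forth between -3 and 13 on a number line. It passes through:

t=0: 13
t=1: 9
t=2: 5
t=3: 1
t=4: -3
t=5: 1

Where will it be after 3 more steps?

13

The value reflects between -3 and 13, moving 4 per step.
  step 6: 1 → 5
  step 7: 5 → 9
  step 8: 9 → 13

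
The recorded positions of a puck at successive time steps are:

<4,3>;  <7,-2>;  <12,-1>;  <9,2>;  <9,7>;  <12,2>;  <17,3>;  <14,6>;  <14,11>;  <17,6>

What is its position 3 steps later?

Differencing gives <+3,-5>, <+5,+1>, <-3,+3>, <+0,+5>, <+3,-5>, <+5,+1>, <-3,+3>, <+0,+5>, <+3,-5>. This is the pattern <+3,-5>, <+5,+1>, <-3,+3>, <+0,+5> repeated.
step 10: apply <+5,+1> → <22,7>
step 11: apply <-3,+3> → <19,10>
step 12: apply <+0,+5> → <19,15>

<19,15>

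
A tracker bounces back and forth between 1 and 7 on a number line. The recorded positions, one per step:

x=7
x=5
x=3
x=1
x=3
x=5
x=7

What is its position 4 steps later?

The value reflects between 1 and 7, moving 2 per step.
  step 7: 7 → 5
  step 8: 5 → 3
  step 9: 3 → 1
  step 10: 1 → 3

x=3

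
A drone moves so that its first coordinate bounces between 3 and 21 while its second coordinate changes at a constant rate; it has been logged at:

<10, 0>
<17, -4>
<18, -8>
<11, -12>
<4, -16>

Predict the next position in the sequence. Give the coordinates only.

The first coordinate travels 7 per step and bounces off the walls at 3 and 21.
  step 5: 4 → 9
The second coordinate changes by -4 each step: at step 5 it is -20.

<9, -20>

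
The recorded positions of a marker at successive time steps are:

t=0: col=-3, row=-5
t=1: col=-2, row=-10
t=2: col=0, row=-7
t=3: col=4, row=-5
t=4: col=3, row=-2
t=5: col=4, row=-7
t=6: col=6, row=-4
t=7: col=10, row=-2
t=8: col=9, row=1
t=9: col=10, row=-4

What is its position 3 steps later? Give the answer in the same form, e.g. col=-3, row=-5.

col=15, row=4

Step-to-step displacements: (+1,-5), (+2,+3), (+4,+2), (-1,+3), (+1,-5), (+2,+3), (+4,+2), (-1,+3), (+1,-5) — a repeating cycle of length 4.
step 10: apply (+2,+3) → col=12, row=-1
step 11: apply (+4,+2) → col=16, row=1
step 12: apply (-1,+3) → col=15, row=4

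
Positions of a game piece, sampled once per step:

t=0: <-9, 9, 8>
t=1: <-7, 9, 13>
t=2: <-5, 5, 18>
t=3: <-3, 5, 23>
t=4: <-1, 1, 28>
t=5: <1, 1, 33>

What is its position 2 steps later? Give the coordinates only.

The moves between consecutive positions are <+2, +0, +5>, <+2, -4, +5>, <+2, +0, +5>, <+2, -4, +5>, <+2, +0, +5>; they repeat the 2-cycle [<+2, +0, +5>, <+2, -4, +5>].
step 6: apply <+2, -4, +5> → <3, -3, 38>
step 7: apply <+2, +0, +5> → <5, -3, 43>

<5, -3, 43>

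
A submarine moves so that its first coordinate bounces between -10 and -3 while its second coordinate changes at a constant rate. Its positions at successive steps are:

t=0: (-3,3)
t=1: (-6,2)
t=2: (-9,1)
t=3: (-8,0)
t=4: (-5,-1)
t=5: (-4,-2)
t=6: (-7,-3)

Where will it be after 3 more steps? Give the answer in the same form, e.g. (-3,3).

The first coordinate reflects between -10 and -3, moving 3 per step.
  step 7: -7 → -10
  step 8: -10 → -7
  step 9: -7 → -4
The second coordinate changes by -1 each step: at step 9 it is -6.

(-4,-6)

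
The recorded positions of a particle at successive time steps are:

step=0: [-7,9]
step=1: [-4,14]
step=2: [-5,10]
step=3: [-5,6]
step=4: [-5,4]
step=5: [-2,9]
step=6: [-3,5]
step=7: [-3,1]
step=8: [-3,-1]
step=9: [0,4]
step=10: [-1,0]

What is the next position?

[-1,-4]

Differencing gives [+3,+5], [-1,-4], [+0,-4], [+0,-2], [+3,+5], [-1,-4], [+0,-4], [+0,-2], [+3,+5], [-1,-4]. This is the pattern [+3,+5], [-1,-4], [+0,-4], [+0,-2] repeated.
step 11: apply [+0,-4] → [-1,-4]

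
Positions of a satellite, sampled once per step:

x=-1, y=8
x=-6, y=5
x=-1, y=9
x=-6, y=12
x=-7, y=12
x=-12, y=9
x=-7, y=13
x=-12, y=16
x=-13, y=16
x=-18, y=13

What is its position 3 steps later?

Differencing gives (-5,-3), (+5,+4), (-5,+3), (-1,+0), (-5,-3), (+5,+4), (-5,+3), (-1,+0), (-5,-3). This is the pattern (-5,-3), (+5,+4), (-5,+3), (-1,+0) repeated.
step 10: apply (+5,+4) → x=-13, y=17
step 11: apply (-5,+3) → x=-18, y=20
step 12: apply (-1,+0) → x=-19, y=20

x=-19, y=20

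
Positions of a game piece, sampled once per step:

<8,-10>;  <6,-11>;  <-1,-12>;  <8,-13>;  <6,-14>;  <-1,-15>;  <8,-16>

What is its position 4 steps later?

<6,-20>

First: cycles through 8, 6, -1 every 3 steps. Step 10 lands at position 1 of the cycle → 6.
Second: linear, -1 per step → -20 at step 10.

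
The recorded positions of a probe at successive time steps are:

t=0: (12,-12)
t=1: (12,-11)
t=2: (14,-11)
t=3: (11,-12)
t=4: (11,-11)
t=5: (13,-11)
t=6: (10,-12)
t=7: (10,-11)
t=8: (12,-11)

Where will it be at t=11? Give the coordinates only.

(11,-11)

The moves between consecutive positions are (+0,+1), (+2,+0), (-3,-1), (+0,+1), (+2,+0), (-3,-1), (+0,+1), (+2,+0); they repeat the 3-cycle [(+0,+1), (+2,+0), (-3,-1)].
step 9: apply (-3,-1) → (9,-12)
step 10: apply (+0,+1) → (9,-11)
step 11: apply (+2,+0) → (11,-11)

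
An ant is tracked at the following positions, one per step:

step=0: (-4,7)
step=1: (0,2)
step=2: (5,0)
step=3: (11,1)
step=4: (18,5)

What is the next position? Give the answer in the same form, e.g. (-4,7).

(26,12)

Successive displacements: (+4,-5), (+5,-2), (+6,+1), (+7,+4) — each changes by (+1,+3).
step 5: (18,5) + (+8,+7) → (26,12)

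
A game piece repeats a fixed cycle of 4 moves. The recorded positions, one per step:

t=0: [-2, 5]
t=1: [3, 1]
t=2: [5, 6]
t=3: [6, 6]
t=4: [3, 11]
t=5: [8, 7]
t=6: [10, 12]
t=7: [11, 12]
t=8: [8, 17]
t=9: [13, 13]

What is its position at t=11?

The moves between consecutive positions are [+5, -4], [+2, +5], [+1, +0], [-3, +5], [+5, -4], [+2, +5], [+1, +0], [-3, +5], [+5, -4]; they repeat the 4-cycle [[+5, -4], [+2, +5], [+1, +0], [-3, +5]].
step 10: apply [+2, +5] → [15, 18]
step 11: apply [+1, +0] → [16, 18]

[16, 18]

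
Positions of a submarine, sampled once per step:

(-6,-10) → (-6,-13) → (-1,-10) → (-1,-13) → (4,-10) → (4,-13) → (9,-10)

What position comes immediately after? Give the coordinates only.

Step-to-step displacements: (+0,-3), (+5,+3), (+0,-3), (+5,+3), (+0,-3), (+5,+3) — a repeating cycle of length 2.
step 7: apply (+0,-3) → (9,-13)

(9,-13)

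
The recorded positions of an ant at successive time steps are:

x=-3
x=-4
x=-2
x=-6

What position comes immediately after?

Consecutive displacements -1, +2, -4 scale by a factor of -2 each step.
step 4: -6 + 8 → x=2

x=2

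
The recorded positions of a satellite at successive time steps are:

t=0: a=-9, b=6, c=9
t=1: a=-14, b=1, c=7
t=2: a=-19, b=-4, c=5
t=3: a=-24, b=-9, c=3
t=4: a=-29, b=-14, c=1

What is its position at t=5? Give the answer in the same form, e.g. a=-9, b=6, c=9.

a=-34, b=-19, c=-1

Each step adds (-5, -5, -2) to the position.
step 5: a=-29, b=-14, c=1 + (-5, -5, -2) → a=-34, b=-19, c=-1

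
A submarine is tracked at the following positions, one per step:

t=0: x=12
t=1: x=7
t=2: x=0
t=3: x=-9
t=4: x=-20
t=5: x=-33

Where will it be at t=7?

x=-65

Taking differences between consecutive positions: -5, -7, -9, -11, -13. These grow by -2 each step.
step 6: -33 − 15 → x=-48
step 7: -48 − 17 → x=-65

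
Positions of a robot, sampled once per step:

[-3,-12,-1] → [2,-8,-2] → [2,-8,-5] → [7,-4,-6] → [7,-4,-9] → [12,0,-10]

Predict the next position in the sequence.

Step-to-step displacements: [+5,+4,-1], [+0,+0,-3], [+5,+4,-1], [+0,+0,-3], [+5,+4,-1] — a repeating cycle of length 2.
step 6: apply [+0,+0,-3] → [12,0,-13]

[12,0,-13]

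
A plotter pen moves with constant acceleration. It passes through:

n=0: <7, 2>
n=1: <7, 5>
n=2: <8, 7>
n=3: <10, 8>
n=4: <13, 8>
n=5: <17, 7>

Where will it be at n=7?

First differences are <+0, +3>, <+1, +2>, <+2, +1>, <+3, +0>, <+4, -1>; their common second difference is <+1, -1> (constant acceleration).
step 6: <17, 7> + <+5, -2> → <22, 5>
step 7: <22, 5> + <+6, -3> → <28, 2>

<28, 2>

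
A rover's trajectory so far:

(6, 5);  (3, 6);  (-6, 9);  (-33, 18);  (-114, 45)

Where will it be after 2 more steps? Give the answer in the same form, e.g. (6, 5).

(-1086, 369)

The jumps are (-3, +1), (-9, +3), (-27, +9), (-81, +27) — a geometric progression with ratio 3.
step 5: (-114, 45) + (-243, +81) → (-357, 126)
step 6: (-357, 126) + (-729, +243) → (-1086, 369)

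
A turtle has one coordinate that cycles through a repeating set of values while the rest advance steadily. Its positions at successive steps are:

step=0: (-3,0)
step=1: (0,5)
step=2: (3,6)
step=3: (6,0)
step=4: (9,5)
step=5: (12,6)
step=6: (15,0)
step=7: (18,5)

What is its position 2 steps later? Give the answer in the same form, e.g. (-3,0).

(24,0)

First: linear, +3 per step → 24 at step 9.
Second: cycles through 0, 5, 6 every 3 steps. Step 9 lands at position 0 of the cycle → 0.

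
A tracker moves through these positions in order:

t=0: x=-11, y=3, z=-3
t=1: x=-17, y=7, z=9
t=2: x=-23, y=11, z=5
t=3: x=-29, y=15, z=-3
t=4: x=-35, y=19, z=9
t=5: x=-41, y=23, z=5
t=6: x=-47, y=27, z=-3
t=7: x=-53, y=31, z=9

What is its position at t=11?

X: linear, -6 per step → -77 at step 11.
Y: linear, +4 per step → 47 at step 11.
Z: cycles through -3, 9, 5 every 3 steps. Step 11 lands at position 2 of the cycle → 5.

x=-77, y=47, z=5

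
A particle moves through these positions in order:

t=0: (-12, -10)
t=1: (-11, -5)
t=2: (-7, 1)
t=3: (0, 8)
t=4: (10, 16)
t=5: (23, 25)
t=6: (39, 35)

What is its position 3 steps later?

(105, 71)

Successive displacements: (+1, +5), (+4, +6), (+7, +7), (+10, +8), (+13, +9), (+16, +10) — each changes by (+3, +1).
step 7: (39, 35) + (+19, +11) → (58, 46)
step 8: (58, 46) + (+22, +12) → (80, 58)
step 9: (80, 58) + (+25, +13) → (105, 71)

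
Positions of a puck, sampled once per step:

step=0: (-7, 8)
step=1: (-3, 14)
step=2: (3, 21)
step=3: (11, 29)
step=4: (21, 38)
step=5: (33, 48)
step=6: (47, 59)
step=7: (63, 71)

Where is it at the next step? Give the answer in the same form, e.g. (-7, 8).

(81, 84)

Taking differences between consecutive positions: (+4, +6), (+6, +7), (+8, +8), (+10, +9), (+12, +10), (+14, +11), (+16, +12). These grow by (+2, +1) each step.
step 8: (63, 71) + (+18, +13) → (81, 84)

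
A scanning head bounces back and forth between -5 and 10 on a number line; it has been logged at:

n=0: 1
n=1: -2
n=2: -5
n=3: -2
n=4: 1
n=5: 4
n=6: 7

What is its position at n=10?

The value reflects between -5 and 10, moving 3 per step.
  step 7: 7 → 10
  step 8: 10 → 7
  step 9: 7 → 4
  step 10: 4 → 1

1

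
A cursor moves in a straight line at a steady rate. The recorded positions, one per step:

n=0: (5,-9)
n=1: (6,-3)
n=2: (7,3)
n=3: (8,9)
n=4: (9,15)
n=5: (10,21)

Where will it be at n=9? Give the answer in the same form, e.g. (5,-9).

(14,45)

Constant displacement of (+1,+6) per step.
step 6: (10,21) + (+1,+6) → (11,27)
step 7: (11,27) + (+1,+6) → (12,33)
step 8: (12,33) + (+1,+6) → (13,39)
step 9: (13,39) + (+1,+6) → (14,45)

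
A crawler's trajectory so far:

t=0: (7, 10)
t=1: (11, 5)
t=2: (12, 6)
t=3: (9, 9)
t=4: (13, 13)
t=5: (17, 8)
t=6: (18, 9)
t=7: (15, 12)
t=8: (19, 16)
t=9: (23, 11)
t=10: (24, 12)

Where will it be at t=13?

Differencing gives (+4, -5), (+1, +1), (-3, +3), (+4, +4), (+4, -5), (+1, +1), (-3, +3), (+4, +4), (+4, -5), (+1, +1). This is the pattern (+4, -5), (+1, +1), (-3, +3), (+4, +4) repeated.
step 11: apply (-3, +3) → (21, 15)
step 12: apply (+4, +4) → (25, 19)
step 13: apply (+4, -5) → (29, 14)

(29, 14)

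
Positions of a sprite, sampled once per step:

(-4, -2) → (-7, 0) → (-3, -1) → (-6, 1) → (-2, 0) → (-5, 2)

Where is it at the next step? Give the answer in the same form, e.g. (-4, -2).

The moves between consecutive positions are (-3, +2), (+4, -1), (-3, +2), (+4, -1), (-3, +2); they repeat the 2-cycle [(-3, +2), (+4, -1)].
step 6: apply (+4, -1) → (-1, 1)

(-1, 1)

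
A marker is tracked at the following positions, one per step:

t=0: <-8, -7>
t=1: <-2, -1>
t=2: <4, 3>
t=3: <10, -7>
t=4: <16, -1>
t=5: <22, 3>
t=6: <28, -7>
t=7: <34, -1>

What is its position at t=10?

First: linear, +6 per step → 52 at step 10.
Second: cycles through -7, -1, 3 every 3 steps. Step 10 lands at position 1 of the cycle → -1.

<52, -1>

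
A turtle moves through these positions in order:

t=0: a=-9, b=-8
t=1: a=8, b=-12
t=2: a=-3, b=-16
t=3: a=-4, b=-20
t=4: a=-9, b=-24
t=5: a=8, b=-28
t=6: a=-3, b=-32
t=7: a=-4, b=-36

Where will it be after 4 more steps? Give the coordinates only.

The a coordinate repeats the cycle [-9, 8, -3, -4] with period 4; step 11 mod 4 = 3, giving -4.
The b coordinate changes by -4 each step, so at step 11 it is -8 + 11·(-4) = -52.

a=-4, b=-52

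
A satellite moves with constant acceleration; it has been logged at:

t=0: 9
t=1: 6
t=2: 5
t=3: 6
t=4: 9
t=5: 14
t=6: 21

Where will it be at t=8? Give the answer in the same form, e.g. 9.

41

First differences are -3, -1, +1, +3, +5, +7; their common second difference is +2 (constant acceleration).
step 7: 21 + 9 → 30
step 8: 30 + 11 → 41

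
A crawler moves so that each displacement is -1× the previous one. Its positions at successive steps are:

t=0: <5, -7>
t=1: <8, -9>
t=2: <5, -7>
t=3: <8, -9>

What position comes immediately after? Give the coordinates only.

Step-to-step displacements: <+3, -2>, <-3, +2>, <+3, -2>; each is -1× the previous.
step 4: <8, -9> + <-3, +2> → <5, -7>

<5, -7>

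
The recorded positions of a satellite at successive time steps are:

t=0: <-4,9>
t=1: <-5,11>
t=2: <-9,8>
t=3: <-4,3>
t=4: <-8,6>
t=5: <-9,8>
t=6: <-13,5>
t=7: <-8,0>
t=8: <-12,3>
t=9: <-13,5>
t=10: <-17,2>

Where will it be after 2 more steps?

<-16,0>

Differencing gives <-1,+2>, <-4,-3>, <+5,-5>, <-4,+3>, <-1,+2>, <-4,-3>, <+5,-5>, <-4,+3>, <-1,+2>, <-4,-3>. This is the pattern <-1,+2>, <-4,-3>, <+5,-5>, <-4,+3> repeated.
step 11: apply <+5,-5> → <-12,-3>
step 12: apply <-4,+3> → <-16,0>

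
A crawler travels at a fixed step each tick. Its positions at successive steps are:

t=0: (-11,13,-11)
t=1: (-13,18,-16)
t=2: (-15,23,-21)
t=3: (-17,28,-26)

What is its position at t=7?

(-25,48,-46)

The position changes by (-2,+5,-5) every step.
step 4: (-17,28,-26) + (-2,+5,-5) → (-19,33,-31)
step 5: (-19,33,-31) + (-2,+5,-5) → (-21,38,-36)
step 6: (-21,38,-36) + (-2,+5,-5) → (-23,43,-41)
step 7: (-23,43,-41) + (-2,+5,-5) → (-25,48,-46)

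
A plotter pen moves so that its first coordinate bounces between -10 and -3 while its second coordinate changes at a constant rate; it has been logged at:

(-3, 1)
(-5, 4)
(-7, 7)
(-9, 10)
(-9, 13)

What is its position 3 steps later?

(-3, 22)

The first coordinate travels 2 per step and bounces off the walls at -10 and -3.
  step 5: -9 → -7
  step 6: -7 → -5
  step 7: -5 → -3
The second coordinate changes by +3 each step: at step 7 it is 22.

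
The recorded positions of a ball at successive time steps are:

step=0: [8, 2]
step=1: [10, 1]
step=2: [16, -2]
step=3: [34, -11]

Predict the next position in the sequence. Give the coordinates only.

The jumps are [+2, -1], [+6, -3], [+18, -9] — a geometric progression with ratio 3.
step 4: [34, -11] + [+54, -27] → [88, -38]

[88, -38]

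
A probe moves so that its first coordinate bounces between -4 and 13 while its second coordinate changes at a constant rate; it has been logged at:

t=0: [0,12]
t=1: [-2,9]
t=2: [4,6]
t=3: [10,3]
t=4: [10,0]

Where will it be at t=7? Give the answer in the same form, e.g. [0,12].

The first coordinate reflects between -4 and 13, moving 6 per step.
  step 5: 10 → 4
  step 6: 4 → -2
  step 7: -2 → 0
The second coordinate changes by -3 each step: at step 7 it is -9.

[0,-9]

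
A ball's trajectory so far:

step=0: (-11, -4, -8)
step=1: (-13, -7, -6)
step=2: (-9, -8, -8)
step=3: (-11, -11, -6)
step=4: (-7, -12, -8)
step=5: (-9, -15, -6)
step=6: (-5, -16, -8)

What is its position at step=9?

Differencing gives (-2, -3, +2), (+4, -1, -2), (-2, -3, +2), (+4, -1, -2), (-2, -3, +2), (+4, -1, -2). This is the pattern (-2, -3, +2), (+4, -1, -2) repeated.
step 7: apply (-2, -3, +2) → (-7, -19, -6)
step 8: apply (+4, -1, -2) → (-3, -20, -8)
step 9: apply (-2, -3, +2) → (-5, -23, -6)

(-5, -23, -6)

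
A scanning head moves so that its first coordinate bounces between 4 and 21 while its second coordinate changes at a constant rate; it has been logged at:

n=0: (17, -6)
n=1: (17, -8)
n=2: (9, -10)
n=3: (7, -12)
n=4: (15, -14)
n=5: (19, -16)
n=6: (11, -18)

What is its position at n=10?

(13, -26)

The first coordinate travels 8 per step and bounces off the walls at 4 and 21.
  step 7: 11 → 5
  step 8: 5 → 13
  step 9: 13 → 21
  step 10: 21 → 13
The second coordinate changes by -2 each step: at step 10 it is -26.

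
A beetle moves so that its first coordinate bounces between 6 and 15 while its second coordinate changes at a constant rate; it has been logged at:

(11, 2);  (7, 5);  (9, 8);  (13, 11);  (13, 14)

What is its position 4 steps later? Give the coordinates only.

The first coordinate reflects between 6 and 15, moving 4 per step.
  step 5: 13 → 9
  step 6: 9 → 7
  step 7: 7 → 11
  step 8: 11 → 15
The second coordinate changes by +3 each step: at step 8 it is 26.

(15, 26)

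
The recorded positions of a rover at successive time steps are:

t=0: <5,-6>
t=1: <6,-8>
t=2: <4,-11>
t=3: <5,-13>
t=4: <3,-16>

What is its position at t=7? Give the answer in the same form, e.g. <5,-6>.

The moves between consecutive positions are <+1,-2>, <-2,-3>, <+1,-2>, <-2,-3>; they repeat the 2-cycle [<+1,-2>, <-2,-3>].
step 5: apply <+1,-2> → <4,-18>
step 6: apply <-2,-3> → <2,-21>
step 7: apply <+1,-2> → <3,-23>

<3,-23>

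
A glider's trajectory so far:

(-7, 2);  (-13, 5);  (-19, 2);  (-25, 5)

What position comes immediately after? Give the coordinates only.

First: linear, -6 per step → -31 at step 4.
Second: cycles through 2, 5 every 2 steps. Step 4 lands at position 0 of the cycle → 2.

(-31, 2)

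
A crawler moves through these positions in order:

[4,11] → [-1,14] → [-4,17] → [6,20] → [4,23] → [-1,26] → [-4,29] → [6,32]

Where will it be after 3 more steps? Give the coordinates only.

First: cycles through 4, -1, -4, 6 every 4 steps. Step 10 lands at position 2 of the cycle → -4.
Second: linear, +3 per step → 41 at step 10.

[-4,41]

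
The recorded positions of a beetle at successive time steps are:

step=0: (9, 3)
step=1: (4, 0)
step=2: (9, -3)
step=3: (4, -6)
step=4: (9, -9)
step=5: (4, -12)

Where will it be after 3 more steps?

(9, -21)

First: cycles through 9, 4 every 2 steps. Step 8 lands at position 0 of the cycle → 9.
Second: linear, -3 per step → -21 at step 8.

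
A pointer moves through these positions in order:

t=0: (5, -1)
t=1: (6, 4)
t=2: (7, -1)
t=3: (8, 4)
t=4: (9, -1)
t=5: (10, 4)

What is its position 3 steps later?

First: linear, +1 per step → 13 at step 8.
Second: cycles through -1, 4 every 2 steps. Step 8 lands at position 0 of the cycle → -1.

(13, -1)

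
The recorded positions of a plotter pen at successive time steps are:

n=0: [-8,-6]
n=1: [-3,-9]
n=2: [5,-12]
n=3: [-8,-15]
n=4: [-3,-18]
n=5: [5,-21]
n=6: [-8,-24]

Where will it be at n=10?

The first coordinate repeats the cycle [-8, -3, 5] with period 3; step 10 mod 3 = 1, giving -3.
The second coordinate changes by -3 each step, so at step 10 it is -6 + 10·(-3) = -36.

[-3,-36]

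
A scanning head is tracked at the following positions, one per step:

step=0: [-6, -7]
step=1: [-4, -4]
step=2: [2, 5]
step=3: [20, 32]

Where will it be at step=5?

[236, 356]

Consecutive displacements [+2, +3], [+6, +9], [+18, +27] scale by a factor of 3 each step.
step 4: [20, 32] + [+54, +81] → [74, 113]
step 5: [74, 113] + [+162, +243] → [236, 356]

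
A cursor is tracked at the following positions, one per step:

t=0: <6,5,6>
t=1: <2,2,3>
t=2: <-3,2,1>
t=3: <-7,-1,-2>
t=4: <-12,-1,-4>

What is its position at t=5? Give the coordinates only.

The moves between consecutive positions are <-4,-3,-3>, <-5,+0,-2>, <-4,-3,-3>, <-5,+0,-2>; they repeat the 2-cycle [<-4,-3,-3>, <-5,+0,-2>].
step 5: apply <-4,-3,-3> → <-16,-4,-7>

<-16,-4,-7>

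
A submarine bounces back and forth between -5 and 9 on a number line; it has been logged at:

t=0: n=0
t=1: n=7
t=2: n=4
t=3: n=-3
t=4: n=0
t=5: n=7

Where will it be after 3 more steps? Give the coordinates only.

n=0

The value travels 7 per step and bounces off the walls at -5 and 9.
  step 6: 7 → 4
  step 7: 4 → -3
  step 8: -3 → 0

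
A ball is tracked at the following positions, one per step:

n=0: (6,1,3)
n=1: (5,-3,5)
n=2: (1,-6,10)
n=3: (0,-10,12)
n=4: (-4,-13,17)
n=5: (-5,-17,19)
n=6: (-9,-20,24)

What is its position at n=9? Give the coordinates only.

(-15,-31,33)

The moves between consecutive positions are (-1,-4,+2), (-4,-3,+5), (-1,-4,+2), (-4,-3,+5), (-1,-4,+2), (-4,-3,+5); they repeat the 2-cycle [(-1,-4,+2), (-4,-3,+5)].
step 7: apply (-1,-4,+2) → (-10,-24,26)
step 8: apply (-4,-3,+5) → (-14,-27,31)
step 9: apply (-1,-4,+2) → (-15,-31,33)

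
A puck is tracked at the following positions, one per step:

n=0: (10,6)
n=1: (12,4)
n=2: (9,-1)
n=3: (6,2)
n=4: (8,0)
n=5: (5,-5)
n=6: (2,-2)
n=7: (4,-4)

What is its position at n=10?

Step-to-step displacements: (+2,-2), (-3,-5), (-3,+3), (+2,-2), (-3,-5), (-3,+3), (+2,-2) — a repeating cycle of length 3.
step 8: apply (-3,-5) → (1,-9)
step 9: apply (-3,+3) → (-2,-6)
step 10: apply (+2,-2) → (0,-8)

(0,-8)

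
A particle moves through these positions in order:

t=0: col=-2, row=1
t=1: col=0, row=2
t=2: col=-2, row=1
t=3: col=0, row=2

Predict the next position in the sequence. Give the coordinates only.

col=-2, row=1

Consecutive displacements (+2, +1), (-2, -1), (+2, +1) scale by a factor of -1 each step.
step 4: col=0, row=2 + (-2, -1) → col=-2, row=1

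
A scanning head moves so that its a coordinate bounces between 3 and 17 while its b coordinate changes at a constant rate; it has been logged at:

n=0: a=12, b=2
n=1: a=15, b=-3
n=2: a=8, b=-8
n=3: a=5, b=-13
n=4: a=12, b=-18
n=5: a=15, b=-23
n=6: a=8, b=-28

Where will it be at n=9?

The a coordinate reflects between 3 and 17, moving 7 per step.
  step 7: 8 → 5
  step 8: 5 → 12
  step 9: 12 → 15
The b coordinate changes by -5 each step: at step 9 it is -43.

a=15, b=-43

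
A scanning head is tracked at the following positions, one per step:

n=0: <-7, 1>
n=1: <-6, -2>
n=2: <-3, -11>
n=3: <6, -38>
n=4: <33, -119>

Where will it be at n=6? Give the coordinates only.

<357, -1091>

The jumps are <+1, -3>, <+3, -9>, <+9, -27>, <+27, -81> — a geometric progression with ratio 3.
step 5: <33, -119> + <+81, -243> → <114, -362>
step 6: <114, -362> + <+243, -729> → <357, -1091>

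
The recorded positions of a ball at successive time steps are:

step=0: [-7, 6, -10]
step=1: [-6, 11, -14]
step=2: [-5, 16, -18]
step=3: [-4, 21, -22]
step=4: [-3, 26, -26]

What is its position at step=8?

[1, 46, -42]

Constant displacement of [+1, +5, -4] per step.
step 5: [-3, 26, -26] + [+1, +5, -4] → [-2, 31, -30]
step 6: [-2, 31, -30] + [+1, +5, -4] → [-1, 36, -34]
step 7: [-1, 36, -34] + [+1, +5, -4] → [0, 41, -38]
step 8: [0, 41, -38] + [+1, +5, -4] → [1, 46, -42]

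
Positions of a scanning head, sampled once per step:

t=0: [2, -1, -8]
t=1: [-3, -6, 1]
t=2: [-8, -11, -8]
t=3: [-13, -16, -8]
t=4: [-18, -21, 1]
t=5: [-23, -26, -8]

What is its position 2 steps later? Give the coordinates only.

[-33, -36, 1]

The first coordinate changes by -5 each step, so at step 7 it is 2 + 7·(-5) = -33.
The second coordinate changes by -5 each step, so at step 7 it is -1 + 7·(-5) = -36.
The third coordinate repeats the cycle [-8, 1, -8] with period 3; step 7 mod 3 = 1, giving 1.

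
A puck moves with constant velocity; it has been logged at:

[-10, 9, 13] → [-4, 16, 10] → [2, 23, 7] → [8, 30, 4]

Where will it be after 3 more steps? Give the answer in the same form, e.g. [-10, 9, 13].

[26, 51, -5]

Constant displacement of [+6, +7, -3] per step.
step 4: [8, 30, 4] + [+6, +7, -3] → [14, 37, 1]
step 5: [14, 37, 1] + [+6, +7, -3] → [20, 44, -2]
step 6: [20, 44, -2] + [+6, +7, -3] → [26, 51, -5]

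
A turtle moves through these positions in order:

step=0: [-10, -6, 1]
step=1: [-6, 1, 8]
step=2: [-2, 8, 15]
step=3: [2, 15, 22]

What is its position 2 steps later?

[10, 29, 36]

Each step adds [+4, +7, +7] to the position.
step 4: [2, 15, 22] + [+4, +7, +7] → [6, 22, 29]
step 5: [6, 22, 29] + [+4, +7, +7] → [10, 29, 36]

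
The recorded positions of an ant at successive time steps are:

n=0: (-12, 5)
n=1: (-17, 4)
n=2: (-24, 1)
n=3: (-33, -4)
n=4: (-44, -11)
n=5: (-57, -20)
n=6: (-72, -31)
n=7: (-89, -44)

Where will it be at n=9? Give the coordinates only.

Successive displacements: (-5, -1), (-7, -3), (-9, -5), (-11, -7), (-13, -9), (-15, -11), (-17, -13) — each changes by (-2, -2).
step 8: (-89, -44) + (-19, -15) → (-108, -59)
step 9: (-108, -59) + (-21, -17) → (-129, -76)

(-129, -76)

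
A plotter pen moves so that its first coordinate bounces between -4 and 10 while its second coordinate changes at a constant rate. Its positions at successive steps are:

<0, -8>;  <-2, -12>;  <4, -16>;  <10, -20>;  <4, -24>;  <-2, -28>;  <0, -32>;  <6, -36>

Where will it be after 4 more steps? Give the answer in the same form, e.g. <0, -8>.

The first coordinate reflects between -4 and 10, moving 6 per step.
  step 8: 6 → 8
  step 9: 8 → 2
  step 10: 2 → -4
  step 11: -4 → 2
The second coordinate changes by -4 each step: at step 11 it is -52.

<2, -52>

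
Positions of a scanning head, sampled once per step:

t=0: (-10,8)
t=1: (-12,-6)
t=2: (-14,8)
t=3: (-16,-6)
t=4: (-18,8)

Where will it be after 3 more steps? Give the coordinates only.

(-24,-6)

The first coordinate changes by -2 each step, so at step 7 it is -10 + 7·(-2) = -24.
The second coordinate repeats the cycle [8, -6] with period 2; step 7 mod 2 = 1, giving -6.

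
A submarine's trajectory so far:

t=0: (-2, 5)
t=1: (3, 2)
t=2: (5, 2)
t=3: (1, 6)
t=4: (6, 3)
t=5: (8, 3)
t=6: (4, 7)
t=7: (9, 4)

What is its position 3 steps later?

Differencing gives (+5, -3), (+2, +0), (-4, +4), (+5, -3), (+2, +0), (-4, +4), (+5, -3). This is the pattern (+5, -3), (+2, +0), (-4, +4) repeated.
step 8: apply (+2, +0) → (11, 4)
step 9: apply (-4, +4) → (7, 8)
step 10: apply (+5, -3) → (12, 5)

(12, 5)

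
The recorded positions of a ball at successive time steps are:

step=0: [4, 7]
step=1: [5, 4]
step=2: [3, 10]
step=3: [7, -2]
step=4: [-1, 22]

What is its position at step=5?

[15, -26]

Consecutive displacements [+1, -3], [-2, +6], [+4, -12], [-8, +24] scale by a factor of -2 each step.
step 5: [-1, 22] + [+16, -48] → [15, -26]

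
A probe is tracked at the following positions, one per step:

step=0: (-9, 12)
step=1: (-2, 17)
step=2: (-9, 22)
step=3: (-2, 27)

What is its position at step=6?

The first coordinate repeats the cycle [-9, -2] with period 2; step 6 mod 2 = 0, giving -9.
The second coordinate changes by +5 each step, so at step 6 it is 12 + 6·(5) = 42.

(-9, 42)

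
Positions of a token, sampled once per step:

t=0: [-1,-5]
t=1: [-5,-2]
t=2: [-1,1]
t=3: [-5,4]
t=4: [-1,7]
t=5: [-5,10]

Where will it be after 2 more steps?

[-5,16]

First: cycles through -1, -5 every 2 steps. Step 7 lands at position 1 of the cycle → -5.
Second: linear, +3 per step → 16 at step 7.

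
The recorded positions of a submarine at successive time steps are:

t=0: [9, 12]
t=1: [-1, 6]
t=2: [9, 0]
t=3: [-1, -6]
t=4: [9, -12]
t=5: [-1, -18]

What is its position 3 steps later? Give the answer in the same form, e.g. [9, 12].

The first coordinate repeats the cycle [9, -1] with period 2; step 8 mod 2 = 0, giving 9.
The second coordinate changes by -6 each step, so at step 8 it is 12 + 8·(-6) = -36.

[9, -36]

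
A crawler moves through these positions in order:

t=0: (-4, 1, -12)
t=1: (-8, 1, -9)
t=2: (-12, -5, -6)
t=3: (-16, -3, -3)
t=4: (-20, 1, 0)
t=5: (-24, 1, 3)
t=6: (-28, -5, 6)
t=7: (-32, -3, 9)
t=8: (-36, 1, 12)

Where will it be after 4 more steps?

The first coordinate changes by -4 each step, so at step 12 it is -4 + 12·(-4) = -52.
The second coordinate repeats the cycle [1, 1, -5, -3] with period 4; step 12 mod 4 = 0, giving 1.
The third coordinate changes by +3 each step, so at step 12 it is -12 + 12·(3) = 24.

(-52, 1, 24)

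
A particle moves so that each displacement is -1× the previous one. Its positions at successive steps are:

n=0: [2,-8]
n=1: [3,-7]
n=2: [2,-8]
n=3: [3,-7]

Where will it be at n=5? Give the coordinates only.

[3,-7]

The jumps are [+1,+1], [-1,-1], [+1,+1] — a geometric progression with ratio -1.
step 4: [3,-7] + [-1,-1] → [2,-8]
step 5: [2,-8] + [+1,+1] → [3,-7]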